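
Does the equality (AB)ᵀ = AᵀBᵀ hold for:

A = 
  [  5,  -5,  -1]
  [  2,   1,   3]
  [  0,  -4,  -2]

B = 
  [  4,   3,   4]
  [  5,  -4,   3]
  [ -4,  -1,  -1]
No

(AB)ᵀ = 
  [ -1,   1, -12]
  [ 36,  -1,  18]
  [  6,   8, -10]

AᵀBᵀ = 
  [ 26,  17, -22]
  [-33, -41,  23]
  [ -3, -23,   3]

The two matrices differ, so (AB)ᵀ ≠ AᵀBᵀ in general. The correct identity is (AB)ᵀ = BᵀAᵀ.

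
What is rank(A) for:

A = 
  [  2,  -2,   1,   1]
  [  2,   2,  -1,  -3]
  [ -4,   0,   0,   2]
rank(A) = 2

Row reduce:
R2 → R2 - (1)·R1
R3 → R3 + (2)·R1
R3 → R3 + (1)·R2
REF = 
  [  2,  -2,   1,   1]
  [  0,   4,  -2,  -4]
  [  0,   0,   0,   0]
Pivot columns: 1, 2 → 2 pivots.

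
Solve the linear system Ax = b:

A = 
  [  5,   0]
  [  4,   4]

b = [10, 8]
Row reduce the augmented matrix [A|b]:
R2 → R2 - (4/5)·R1
REF = 
  [  5,   0,  10]
  [  0,   4,   0]

Back-substitution:
x₂ = 0 / 4 = 0
x₁ = (10 - (0)(0)) / 5 = 2

x = [2, 0]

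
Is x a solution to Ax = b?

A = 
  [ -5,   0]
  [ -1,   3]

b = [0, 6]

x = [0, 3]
No

Ax = [0, 9] ≠ b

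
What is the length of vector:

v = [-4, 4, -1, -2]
6.083

||v||₂ = √((-4)² + (4)² + (-1)² + (-2)²) = √37 = 6.083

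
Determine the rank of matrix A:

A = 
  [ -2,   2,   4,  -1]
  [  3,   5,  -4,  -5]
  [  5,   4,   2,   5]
Row reduce:
R2 → R2 + (3/2)·R1
R3 → R3 + (5/2)·R1
R3 → R3 - (9/8)·R2
REF = 
  [    -2,      2,      4,     -1]
  [     0,      8,      2,  -13/2]
  [     0,      0,   39/4, 157/16]
Pivot columns: 1, 2, 3 → 3 pivots.

rank(A) = 3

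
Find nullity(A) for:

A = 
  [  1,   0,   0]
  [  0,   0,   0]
nullity(A) = 2

Row reduce:
(no row operations needed)
REF = 
  [  1,   0,   0]
  [  0,   0,   0]
Pivot columns: 1 → 1 pivot.
rank(A) = 1, so nullity(A) = 3 - 1 = 2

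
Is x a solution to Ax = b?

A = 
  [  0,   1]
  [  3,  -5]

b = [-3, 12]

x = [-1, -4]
No

Ax = [-4, 17] ≠ b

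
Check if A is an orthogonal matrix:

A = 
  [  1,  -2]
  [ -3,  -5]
No

AᵀA = 
  [ 10,  13]
  [ 13,  29]
≠ I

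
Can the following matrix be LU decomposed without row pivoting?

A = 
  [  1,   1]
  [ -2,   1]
Yes.
A[1,1] = 1 ≠ 0, so Gaussian elimination proceeds without a row swap: multiplier ℓ₂₁ = (-2)/(1) = -2, and U[2,2] = 1 - (-2)(1) = 3.
L = 
  [  1,   0]
  [ -2,   1]
U = 
  [  1,   1]
  [  0,   3]
Check row 2 of LU: [(-2)(1), (-2)(1) + 3] = [-2, 1] = row 2 of A ✓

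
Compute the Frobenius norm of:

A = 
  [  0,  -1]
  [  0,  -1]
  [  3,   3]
||A||_F = 4.472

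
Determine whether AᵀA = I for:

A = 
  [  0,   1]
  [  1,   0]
Yes

AᵀA = 
  [  1,   0]
  [  0,   1]
= I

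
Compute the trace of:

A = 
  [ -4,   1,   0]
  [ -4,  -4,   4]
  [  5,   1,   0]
-8

tr(A) = -4 + -4 + 0 = -8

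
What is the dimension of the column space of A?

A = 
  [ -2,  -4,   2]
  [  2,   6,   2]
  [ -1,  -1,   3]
dim(Col(A)) = 2

Row reduce:
R2 → R2 + (1)·R1
R3 → R3 - (1/2)·R1
R3 → R3 - (1/2)·R2
REF = 
  [ -2,  -4,   2]
  [  0,   2,   4]
  [  0,   0,   0]
Pivot columns: 1, 2 → 2 pivots.
dim(Col(A)) = number of pivot columns = 2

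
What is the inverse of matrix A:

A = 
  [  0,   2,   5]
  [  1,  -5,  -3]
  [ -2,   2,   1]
det(A) = (0)·((-5)(1) - (-3)(2)) - (2)·((1)(1) - (-3)(-2)) + (5)·((1)(2) - (-5)(-2))
  = (0)(1) - (2)(-5) + (5)(-8)
  = -30
det(A) = -30 ≠ 0, so A is invertible.

Cofactors Cᵢⱼ = (-1)ⁱ⁺ʲ·Mᵢⱼ:
C = 
  [  1,   5,  -8]
  [  8,  10,  -4]
  [ 19,   5,  -2]

adj(A) = Cᵀ:
adj(A) = 
  [  1,   8,  19]
  [  5,  10,   5]
  [ -8,  -4,  -2]

A⁻¹ = (-1/30) · adj(A):
A⁻¹ = 
  [ -1/30,  -4/15, -19/30]
  [  -1/6,   -1/3,   -1/6]
  [  4/15,   2/15,   1/15]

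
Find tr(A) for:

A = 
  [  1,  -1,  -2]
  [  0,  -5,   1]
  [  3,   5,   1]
-3

tr(A) = 1 + -5 + 1 = -3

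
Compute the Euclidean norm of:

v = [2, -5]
5.385

||v||₂ = √((2)² + (-5)²) = √29 = 5.385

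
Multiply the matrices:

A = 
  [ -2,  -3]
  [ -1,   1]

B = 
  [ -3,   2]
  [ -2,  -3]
A is 2×2 and B is 2×2, so AB is 2×2. Each entry is (row of A)·(column of B):
AB[1,1] = (-2)(-3) + (-3)(-2) = 12
AB[1,2] = (-2)(2) + (-3)(-3) = 5
AB[2,1] = (-1)(-3) + (1)(-2) = 1
AB[2,2] = (-1)(2) + (1)(-3) = -5

AB = 
  [ 12,   5]
  [  1,  -5]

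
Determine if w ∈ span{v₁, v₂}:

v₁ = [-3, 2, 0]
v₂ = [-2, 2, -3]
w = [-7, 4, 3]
Yes

Form the augmented matrix and row-reduce:
[v₁|v₂|w] = 
  [ -3,  -2,  -7]
  [  2,   2,   4]
  [  0,  -3,   3]
R2 → R2 + (2/3)·R1
R3 → R3 + (9/2)·R2
REF = 
  [  -3,   -2,   -7]
  [   0,  2/3, -2/3]
  [   0,    0,    0]

No row of the form [0 0 | nonzero], so the system is consistent. Back-substitution gives c₁ = 3, c₂ = -1: w = (3)·v₁ + (-1)·v₂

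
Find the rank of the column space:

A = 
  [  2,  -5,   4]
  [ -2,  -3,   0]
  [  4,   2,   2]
Row reduce:
R2 → R2 + (1)·R1
R3 → R3 - (2)·R1
R3 → R3 + (3/2)·R2
REF = 
  [  2,  -5,   4]
  [  0,  -8,   4]
  [  0,   0,   0]
Pivot columns: 1, 2 → 2 pivots.
dim(Col(A)) = number of pivot columns = 2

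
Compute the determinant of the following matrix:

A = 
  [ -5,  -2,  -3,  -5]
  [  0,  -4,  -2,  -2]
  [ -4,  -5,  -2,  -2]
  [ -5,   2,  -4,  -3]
Cofactor expansion along row 1: det(A) = a₁₁M₁₁ - a₁₂M₁₂ + a₁₃M₁₃ - a₁₄M₁₄

M₁₁ = det[[-4, -2, -2]; [-5, -2, -2]; [2, -4, -3]]
  = (-4)·((-2)(-3) - (-2)(-4)) - (-2)·((-5)(-3) - (-2)(2)) + (-2)·((-5)(-4) - (-2)(2))
  = (-4)(-2) - (-2)(19) + (-2)(24)
  = -2
M₁₂ = det[[0, -2, -2]; [-4, -2, -2]; [-5, -4, -3]]
  = (0)·((-2)(-3) - (-2)(-4)) - (-2)·((-4)(-3) - (-2)(-5)) + (-2)·((-4)(-4) - (-2)(-5))
  = (0)(-2) - (-2)(2) + (-2)(6)
  = -8
M₁₃ = det[[0, -4, -2]; [-4, -5, -2]; [-5, 2, -3]]
  = (0)·((-5)(-3) - (-2)(2)) - (-4)·((-4)(-3) - (-2)(-5)) + (-2)·((-4)(2) - (-5)(-5))
  = (0)(19) - (-4)(2) + (-2)(-33)
  = 74
M₁₄ = det[[0, -4, -2]; [-4, -5, -2]; [-5, 2, -4]]
  = (0)·((-5)(-4) - (-2)(2)) - (-4)·((-4)(-4) - (-2)(-5)) + (-2)·((-4)(2) - (-5)(-5))
  = (0)(24) - (-4)(6) + (-2)(-33)
  = 90

det(A) = (-5)(-2) - (-2)(-8) + (-3)(74) - (-5)(90) = 222

det(A) = 222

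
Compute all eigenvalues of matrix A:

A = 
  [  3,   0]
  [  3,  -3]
λ = 3, -3

tr(A) = 0, det(A) = -9
Characteristic polynomial: λ² - tr(A)λ + det(A) = λ² - 9
λ² - 9 = (λ + 3)(λ - 3)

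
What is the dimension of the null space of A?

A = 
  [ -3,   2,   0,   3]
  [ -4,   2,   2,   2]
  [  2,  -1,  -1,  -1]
nullity(A) = 2

Row reduce:
R2 → R2 - (4/3)·R1
R3 → R3 + (2/3)·R1
R3 → R3 + (1/2)·R2
REF = 
  [  -3,    2,    0,    3]
  [   0, -2/3,    2,   -2]
  [   0,    0,    0,    0]
Pivot columns: 1, 2 → 2 pivots.
rank(A) = 2, so nullity(A) = 4 - 2 = 2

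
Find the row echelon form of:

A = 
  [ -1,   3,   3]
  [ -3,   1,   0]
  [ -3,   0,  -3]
Row operations:
R2 → R2 - (3)·R1
R3 → R3 - (3)·R1
R3 → R3 - (9/8)·R2

Resulting echelon form:
REF = 
  [   -1,     3,     3]
  [    0,    -8,    -9]
  [    0,     0, -15/8]

Rank = 3 (number of non-zero pivot rows).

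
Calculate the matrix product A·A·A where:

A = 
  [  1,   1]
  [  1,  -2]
A² = A·A:
A²[1,1] = (1)(1) + (1)(1) = 2
A²[1,2] = (1)(1) + (1)(-2) = -1
A²[2,1] = (1)(1) + (-2)(1) = -1
A²[2,2] = (1)(1) + (-2)(-2) = 5
A² = 
  [  2,  -1]
  [ -1,   5]

A^3 = A^2·A:
A^3[1,1] = (2)(1) + (-1)(1) = 1
A^3[1,2] = (2)(1) + (-1)(-2) = 4
A^3[2,1] = (-1)(1) + (5)(1) = 4
A^3[2,2] = (-1)(1) + (5)(-2) = -11
A^3 = 
  [  1,   4]
  [  4, -11]

Therefore
A^3 = 
  [  1,   4]
  [  4, -11]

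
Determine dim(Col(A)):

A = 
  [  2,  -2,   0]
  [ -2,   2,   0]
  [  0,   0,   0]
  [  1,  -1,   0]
Row reduce:
R2 → R2 + (1)·R1
R4 → R4 - (1/2)·R1
REF = 
  [  2,  -2,   0]
  [  0,   0,   0]
  [  0,   0,   0]
  [  0,   0,   0]
Pivot columns: 1 → 1 pivot.
dim(Col(A)) = number of pivot columns = 1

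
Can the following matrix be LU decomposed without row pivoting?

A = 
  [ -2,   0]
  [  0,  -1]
Yes.
A[1,1] = -2 ≠ 0, so Gaussian elimination proceeds without a row swap: multiplier ℓ₂₁ = (0)/(-2) = 0, and U[2,2] = -1 - (0)(0) = -1.
L = 
  [  1,   0]
  [  0,   1]
U = 
  [ -2,   0]
  [  0,  -1]
Check row 2 of LU: [(0)(-2), (0)(0) + (-1)] = [0, -1] = row 2 of A ✓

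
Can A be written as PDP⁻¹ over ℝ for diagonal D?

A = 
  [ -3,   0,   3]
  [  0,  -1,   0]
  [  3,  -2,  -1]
Yes

Characteristic polynomial: det(λI - A) = λ³ + 5λ² - 2λ - 6
Testing integer divisors of the constant term: p(-1) = 0, so (λ + 1) is a factor:
p(λ) = (λ + 1)(λ² + 4λ - 6)
λ² + 4λ - 6 = 0  ⇒  λ = (-4 ± √((4)² - 4·(-6)))/2 = (-4 ± √(40))/2
  = -2 + √10,  -2 - √10
Eigenvalues: -1, -2 + √10, -2 - √10  (≈ -1, 1.162, -5.162)
The two irrational eigenvalues are distinct (simple), so each has alg. mult. = geom. mult. = 1.
λ=-1: alg. mult. = 1, geom. mult. = 3 - rank(A - (-1)I) = 3 - 2 = 1
Sum of geometric multiplicities equals n, so A has n independent eigenvectors.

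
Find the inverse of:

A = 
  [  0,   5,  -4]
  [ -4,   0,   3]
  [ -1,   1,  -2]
det(A) = (0)·((0)(-2) - (3)(1)) - (5)·((-4)(-2) - (3)(-1)) + (-4)·((-4)(1) - (0)(-1))
  = (0)(-3) - (5)(11) + (-4)(-4)
  = -39
det(A) = -39 ≠ 0, so A is invertible.

Cofactors Cᵢⱼ = (-1)ⁱ⁺ʲ·Mᵢⱼ:
C = 
  [ -3, -11,  -4]
  [  6,  -4,  -5]
  [ 15,  16,  20]

adj(A) = Cᵀ:
adj(A) = 
  [ -3,   6,  15]
  [-11,  -4,  16]
  [ -4,  -5,  20]

A⁻¹ = (-1/39) · adj(A):
A⁻¹ = 
  [  1/13,  -2/13,  -5/13]
  [ 11/39,   4/39, -16/39]
  [  4/39,   5/39, -20/39]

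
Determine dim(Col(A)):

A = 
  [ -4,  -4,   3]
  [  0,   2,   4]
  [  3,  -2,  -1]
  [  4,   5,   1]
Row reduce:
R3 → R3 + (3/4)·R1
R4 → R4 + (1)·R1
R3 → R3 + (5/2)·R2
R4 → R4 - (1/2)·R2
R4 → R4 - (8/45)·R3
REF = 
  [  -4,   -4,    3]
  [   0,    2,    4]
  [   0,    0, 45/4]
  [   0,    0,    0]
Pivot columns: 1, 2, 3 → 3 pivots.
dim(Col(A)) = number of pivot columns = 3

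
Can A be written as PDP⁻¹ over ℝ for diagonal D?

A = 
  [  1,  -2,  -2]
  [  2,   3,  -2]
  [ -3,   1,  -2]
No

Characteristic polynomial: det(λI - A) = λ³ - 2λ² - 5λ + 46
By the rational root theorem any rational root is an integer dividing 46; none of those is a root, so p(λ) has no rational roots and hence (being an irreducible cubic) no repeated roots.
Discriminant of the cubic: Δ = -46780
Δ < 0 ⇒ one real eigenvalue and a complex-conjugate pair: λ ≈ -3.413, 2.707 + 2.48i, 2.707 - 2.48i
Has complex eigenvalues (not diagonalizable over ℝ).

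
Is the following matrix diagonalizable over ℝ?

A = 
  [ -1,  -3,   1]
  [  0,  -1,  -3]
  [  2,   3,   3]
No

Characteristic polynomial: det(λI - A) = λ³ - λ² + 2λ - 14
By the rational root theorem any rational root is an integer dividing 14; none of those is a root, so p(λ) has no rational roots and hence (being an irreducible cubic) no repeated roots.
Discriminant of the cubic: Δ = -4872
Δ < 0 ⇒ one real eigenvalue and a complex-conjugate pair: λ ≈ 2.476, -0.738 + 2.26i, -0.738 - 2.26i
Has complex eigenvalues (not diagonalizable over ℝ).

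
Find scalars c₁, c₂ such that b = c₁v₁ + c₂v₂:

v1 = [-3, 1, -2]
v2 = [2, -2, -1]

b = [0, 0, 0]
c1 = 0, c2 = 0

b = 0·v1 + 0·v2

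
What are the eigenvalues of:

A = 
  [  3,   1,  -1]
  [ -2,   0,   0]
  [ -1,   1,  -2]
Characteristic polynomial: det(λI - A) = λ³ - λ² - 5λ + 2
Testing integer divisors of the constant term: p(-2) = 0, so (λ + 2) is a factor:
p(λ) = (λ + 2)(λ² - 3λ + 1)
λ² - 3λ + 1 = 0  ⇒  λ = (3 ± √((-3)² - 4·(1)))/2 = (3 ± √(5))/2
  = (3 + √5)/2,  (3 - √5)/2

λ = -2, (3 + √5)/2, (3 - √5)/2  (≈ -2, 2.618, 0.382)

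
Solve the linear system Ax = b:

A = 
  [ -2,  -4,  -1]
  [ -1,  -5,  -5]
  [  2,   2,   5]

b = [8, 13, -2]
Row reduce the augmented matrix [A|b]:
R2 → R2 - (1/2)·R1
R3 → R3 + (1)·R1
R3 → R3 - (2/3)·R2
REF = 
  [  -2,   -4,   -1,    8]
  [   0,   -3, -9/2,    9]
  [   0,    0,    7,    0]

Back-substitution:
x₃ = 0 / 7 = 0
x₂ = (9 - (-9/2)(0)) / (-3) = -3
x₁ = (8 - (-4)(-3) - (-1)(0)) / (-2) = 2

x = [2, -3, 0]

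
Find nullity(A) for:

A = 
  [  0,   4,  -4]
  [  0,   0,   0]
nullity(A) = 2

Row reduce:
(no row operations needed)
REF = 
  [  0,   4,  -4]
  [  0,   0,   0]
Pivot columns: 2 → 1 pivot.
rank(A) = 1, so nullity(A) = 3 - 1 = 2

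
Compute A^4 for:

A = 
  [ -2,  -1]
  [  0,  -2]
A^4 = 
  [ 16,  32]
  [  0,  16]

A² = A·A:
A²[1,1] = (-2)(-2) + (-1)(0) = 4
A²[1,2] = (-2)(-1) + (-1)(-2) = 4
A²[2,1] = (0)(-2) + (-2)(0) = 0
A²[2,2] = (0)(-1) + (-2)(-2) = 4
A² = 
  [  4,   4]
  [  0,   4]

A^3 = A^2·A:
A^3[1,1] = (4)(-2) + (4)(0) = -8
A^3[1,2] = (4)(-1) + (4)(-2) = -12
A^3[2,1] = (0)(-2) + (4)(0) = 0
A^3[2,2] = (0)(-1) + (4)(-2) = -8
A^3 = 
  [ -8, -12]
  [  0,  -8]

A^4 = A^3·A:
A^4[1,1] = (-8)(-2) + (-12)(0) = 16
A^4[1,2] = (-8)(-1) + (-12)(-2) = 32
A^4[2,1] = (0)(-2) + (-8)(0) = 0
A^4[2,2] = (0)(-1) + (-8)(-2) = 16
A^4 = 
  [ 16,  32]
  [  0,  16]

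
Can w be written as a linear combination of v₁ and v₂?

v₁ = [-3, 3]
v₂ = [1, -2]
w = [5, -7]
Yes

Form the augmented matrix and row-reduce:
[v₁|v₂|w] = 
  [ -3,   1,   5]
  [  3,  -2,  -7]
R2 → R2 + (1)·R1
REF = 
  [ -3,   1,   5]
  [  0,  -1,  -2]

No row of the form [0 0 | nonzero], so the system is consistent. Back-substitution gives c₁ = -1, c₂ = 2: w = (-1)·v₁ + (2)·v₂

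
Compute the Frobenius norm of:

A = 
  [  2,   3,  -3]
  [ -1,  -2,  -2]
||A||_F = 5.568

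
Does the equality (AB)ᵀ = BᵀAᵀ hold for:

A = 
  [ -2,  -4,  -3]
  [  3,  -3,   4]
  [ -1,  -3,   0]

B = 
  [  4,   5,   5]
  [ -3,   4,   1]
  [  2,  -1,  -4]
Yes

(AB)ᵀ = 
  [ -2,  29,   5]
  [-23,  -1, -17]
  [ -2,  -4,  -8]

BᵀAᵀ = 
  [ -2,  29,   5]
  [-23,  -1, -17]
  [ -2,  -4,  -8]

Both sides are equal — this is the standard identity (AB)ᵀ = BᵀAᵀ, which holds for all A, B.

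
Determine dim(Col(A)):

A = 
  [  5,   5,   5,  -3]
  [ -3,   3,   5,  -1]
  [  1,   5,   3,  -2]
dim(Col(A)) = 3

Row reduce:
R2 → R2 + (3/5)·R1
R3 → R3 - (1/5)·R1
R3 → R3 - (2/3)·R2
REF = 
  [    5,     5,     5,    -3]
  [    0,     6,     8, -14/5]
  [    0,     0, -10/3,  7/15]
Pivot columns: 1, 2, 3 → 3 pivots.
dim(Col(A)) = number of pivot columns = 3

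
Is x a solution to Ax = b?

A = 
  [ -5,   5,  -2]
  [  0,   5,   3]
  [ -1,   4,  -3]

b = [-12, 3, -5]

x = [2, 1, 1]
No

Ax = [-7, 8, -1] ≠ b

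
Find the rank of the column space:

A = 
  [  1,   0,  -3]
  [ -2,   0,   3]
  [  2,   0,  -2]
Row reduce:
R2 → R2 + (2)·R1
R3 → R3 - (2)·R1
R3 → R3 + (4/3)·R2
REF = 
  [  1,   0,  -3]
  [  0,   0,  -3]
  [  0,   0,   0]
Pivot columns: 1, 3 → 2 pivots.
dim(Col(A)) = number of pivot columns = 2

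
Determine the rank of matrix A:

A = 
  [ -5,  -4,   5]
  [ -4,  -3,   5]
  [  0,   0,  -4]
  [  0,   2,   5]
rank(A) = 3

Row reduce:
R2 → R2 - (4/5)·R1
R4 → R4 - (10)·R2
R4 → R4 - (5/4)·R3
REF = 
  [ -5,  -4,   5]
  [  0, 1/5,   1]
  [  0,   0,  -4]
  [  0,   0,   0]
Pivot columns: 1, 2, 3 → 3 pivots.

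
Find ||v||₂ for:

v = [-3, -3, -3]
5.196

||v||₂ = √((-3)² + (-3)² + (-3)²) = √27 = 5.196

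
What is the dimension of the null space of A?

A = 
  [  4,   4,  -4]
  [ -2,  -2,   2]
nullity(A) = 2

Row reduce:
R2 → R2 + (1/2)·R1
REF = 
  [  4,   4,  -4]
  [  0,   0,   0]
Pivot columns: 1 → 1 pivot.
rank(A) = 1, so nullity(A) = 3 - 1 = 2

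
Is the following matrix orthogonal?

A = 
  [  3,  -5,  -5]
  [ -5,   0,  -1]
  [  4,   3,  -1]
No

AᵀA = 
  [ 50,  -3, -14]
  [ -3,  34,  22]
  [-14,  22,  27]
≠ I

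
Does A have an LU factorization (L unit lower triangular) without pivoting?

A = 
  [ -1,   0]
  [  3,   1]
Yes.
A[1,1] = -1 ≠ 0, so Gaussian elimination proceeds without a row swap: multiplier ℓ₂₁ = (3)/(-1) = -3, and U[2,2] = 1 - (-3)(0) = 1.
L = 
  [  1,   0]
  [ -3,   1]
U = 
  [ -1,   0]
  [  0,   1]
Check row 2 of LU: [(-3)(-1), (-3)(0) + 1] = [3, 1] = row 2 of A ✓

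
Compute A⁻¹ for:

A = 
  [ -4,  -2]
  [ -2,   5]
det(A) = (-4)(5) - (-2)(-2) = -24
For a 2×2 matrix, A⁻¹ = (1/det(A)) · [[d, -b], [-c, a]]
    = (-1/24) · [[5, 2], [2, -4]]

A⁻¹ = 
  [-5/24, -1/12]
  [-1/12,   1/6]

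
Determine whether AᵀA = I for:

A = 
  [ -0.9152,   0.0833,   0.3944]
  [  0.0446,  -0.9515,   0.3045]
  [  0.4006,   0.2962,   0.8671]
Yes

AᵀA = 
  [  1.0001,   0,   0]
  [  0,   1,   0]
  [  0,   0,   1.0001]
≈ I (equal to I up to the 4-dp rounding of the entries)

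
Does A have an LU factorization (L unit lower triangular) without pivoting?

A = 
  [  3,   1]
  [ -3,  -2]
Yes.
A[1,1] = 3 ≠ 0, so Gaussian elimination proceeds without a row swap: multiplier ℓ₂₁ = (-3)/(3) = -1, and U[2,2] = -2 - (-1)(1) = -1.
L = 
  [  1,   0]
  [ -1,   1]
U = 
  [  3,   1]
  [  0,  -1]
Check row 2 of LU: [(-1)(3), (-1)(1) + (-1)] = [-3, -2] = row 2 of A ✓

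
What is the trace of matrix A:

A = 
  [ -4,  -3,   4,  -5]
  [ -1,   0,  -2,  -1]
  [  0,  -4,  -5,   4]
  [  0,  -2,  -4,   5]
-4

tr(A) = -4 + 0 + -5 + 5 = -4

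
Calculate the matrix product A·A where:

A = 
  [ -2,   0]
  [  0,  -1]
A² = A·A:
A²[1,1] = (-2)(-2) + (0)(0) = 4
A²[1,2] = (-2)(0) + (0)(-1) = 0
A²[2,1] = (0)(-2) + (-1)(0) = 0
A²[2,2] = (0)(0) + (-1)(-1) = 1
A² = 
  [  4,   0]
  [  0,   1]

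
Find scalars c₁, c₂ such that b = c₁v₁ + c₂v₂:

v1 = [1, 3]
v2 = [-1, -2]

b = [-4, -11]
c1 = -3, c2 = 1

b = -3·v1 + 1·v2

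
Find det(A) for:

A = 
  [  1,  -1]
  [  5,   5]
10

For a 2×2 matrix, det = ad - bc = (1)(5) - (-1)(5) = 10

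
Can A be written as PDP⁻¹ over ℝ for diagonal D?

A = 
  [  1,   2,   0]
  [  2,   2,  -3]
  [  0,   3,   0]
No

Characteristic polynomial: det(λI - A) = λ³ - 3λ² + 7λ - 9
By the rational root theorem any rational root is an integer dividing 9; none of those is a root, so p(λ) has no rational roots and hence (being an irreducible cubic) no repeated roots.
Discriminant of the cubic: Δ = -688
Δ < 0 ⇒ one real eigenvalue and a complex-conjugate pair: λ ≈ 0.5761 + 2.13i, 0.5761 - 2.13i, 1.848
Has complex eigenvalues (not diagonalizable over ℝ).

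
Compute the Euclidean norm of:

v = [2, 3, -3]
4.69

||v||₂ = √((2)² + (3)² + (-3)²) = √22 = 4.69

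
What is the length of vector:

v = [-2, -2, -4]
4.899

||v||₂ = √((-2)² + (-2)² + (-4)²) = √24 = 4.899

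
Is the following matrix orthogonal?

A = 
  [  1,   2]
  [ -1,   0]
No

AᵀA = 
  [  2,   2]
  [  2,   4]
≠ I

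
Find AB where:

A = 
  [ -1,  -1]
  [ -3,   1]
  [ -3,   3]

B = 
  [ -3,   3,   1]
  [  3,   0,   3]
A is 3×2 and B is 2×3, so AB is 3×3. Each entry is (row of A)·(column of B):
AB[1,1] = (-1)(-3) + (-1)(3) = 0
AB[1,2] = (-1)(3) + (-1)(0) = -3
AB[1,3] = (-1)(1) + (-1)(3) = -4
AB[2,1] = (-3)(-3) + (1)(3) = 12
AB[2,2] = (-3)(3) + (1)(0) = -9
AB[2,3] = (-3)(1) + (1)(3) = 0
AB[3,1] = (-3)(-3) + (3)(3) = 18
AB[3,2] = (-3)(3) + (3)(0) = -9
AB[3,3] = (-3)(1) + (3)(3) = 6

AB = 
  [  0,  -3,  -4]
  [ 12,  -9,   0]
  [ 18,  -9,   6]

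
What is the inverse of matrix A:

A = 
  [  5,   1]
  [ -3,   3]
det(A) = (5)(3) - (1)(-3) = 18
For a 2×2 matrix, A⁻¹ = (1/det(A)) · [[d, -b], [-c, a]]
    = (1/18) · [[3, -1], [3, 5]]

A⁻¹ = 
  [  1/6, -1/18]
  [  1/6,  5/18]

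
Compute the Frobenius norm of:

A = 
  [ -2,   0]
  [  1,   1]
||A||_F = 2.449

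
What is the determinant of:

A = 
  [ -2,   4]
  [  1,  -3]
For a 2×2 matrix, det = ad - bc = (-2)(-3) - (4)(1) = 2

det(A) = 2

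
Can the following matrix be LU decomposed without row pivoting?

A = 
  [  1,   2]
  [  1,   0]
Yes.
A[1,1] = 1 ≠ 0, so Gaussian elimination proceeds without a row swap: multiplier ℓ₂₁ = (1)/(1) = 1, and U[2,2] = 0 - (1)(2) = -2.
L = 
  [  1,   0]
  [  1,   1]
U = 
  [  1,   2]
  [  0,  -2]
Check row 2 of LU: [(1)(1), (1)(2) + (-2)] = [1, 0] = row 2 of A ✓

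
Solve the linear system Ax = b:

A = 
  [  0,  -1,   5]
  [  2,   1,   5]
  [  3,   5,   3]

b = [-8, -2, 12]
x = [0, 3, -1]

Row reduce the augmented matrix [A|b]:
Swap R1 ↔ R2
R3 → R3 - (3/2)·R1
R3 → R3 + (7/2)·R2
REF = 
  [  2,   1,   5,  -2]
  [  0,  -1,   5,  -8]
  [  0,   0,  13, -13]

Back-substitution:
x₃ = (-13) / 13 = -1
x₂ = (-8 - (5)(-1)) / (-1) = 3
x₁ = (-2 - (1)(3) - (5)(-1)) / 2 = 0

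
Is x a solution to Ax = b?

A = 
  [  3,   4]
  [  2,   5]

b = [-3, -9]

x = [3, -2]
No

Ax = [1, -4] ≠ b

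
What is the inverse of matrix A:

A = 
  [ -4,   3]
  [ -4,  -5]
det(A) = (-4)(-5) - (3)(-4) = 32
For a 2×2 matrix, A⁻¹ = (1/det(A)) · [[d, -b], [-c, a]]
    = (1/32) · [[-5, -3], [4, -4]]

A⁻¹ = 
  [-5/32, -3/32]
  [  1/8,  -1/8]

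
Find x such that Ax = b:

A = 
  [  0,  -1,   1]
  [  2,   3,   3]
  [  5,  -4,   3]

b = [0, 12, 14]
Row reduce the augmented matrix [A|b]:
Swap R1 ↔ R2
R3 → R3 - (5/2)·R1
R3 → R3 - (23/2)·R2
REF = 
  [  2,   3,   3,  12]
  [  0,  -1,   1,   0]
  [  0,   0, -16, -16]

Back-substitution:
x₃ = (-16) / (-16) = 1
x₂ = (0 - (1)(1)) / (-1) = 1
x₁ = (12 - (3)(1) - (3)(1)) / 2 = 3

x = [3, 1, 1]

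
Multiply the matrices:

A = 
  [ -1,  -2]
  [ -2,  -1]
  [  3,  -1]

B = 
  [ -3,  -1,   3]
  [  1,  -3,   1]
A is 3×2 and B is 2×3, so AB is 3×3. Each entry is (row of A)·(column of B):
AB[1,1] = (-1)(-3) + (-2)(1) = 1
AB[1,2] = (-1)(-1) + (-2)(-3) = 7
AB[1,3] = (-1)(3) + (-2)(1) = -5
AB[2,1] = (-2)(-3) + (-1)(1) = 5
AB[2,2] = (-2)(-1) + (-1)(-3) = 5
AB[2,3] = (-2)(3) + (-1)(1) = -7
AB[3,1] = (3)(-3) + (-1)(1) = -10
AB[3,2] = (3)(-1) + (-1)(-3) = 0
AB[3,3] = (3)(3) + (-1)(1) = 8

AB = 
  [  1,   7,  -5]
  [  5,   5,  -7]
  [-10,   0,   8]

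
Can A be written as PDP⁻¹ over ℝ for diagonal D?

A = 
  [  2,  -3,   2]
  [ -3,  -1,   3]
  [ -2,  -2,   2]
No

Characteristic polynomial: det(λI - A) = λ³ - 3λ² + λ - 16
By the rational root theorem any rational root is an integer dividing 16; none of those is a root, so p(λ) has no rational roots and hence (being an irreducible cubic) no repeated roots.
Discriminant of the cubic: Δ = -7771
Δ < 0 ⇒ one real eigenvalue and a complex-conjugate pair: λ ≈ 3.83, -0.4149 + 2.001i, -0.4149 - 2.001i
Has complex eigenvalues (not diagonalizable over ℝ).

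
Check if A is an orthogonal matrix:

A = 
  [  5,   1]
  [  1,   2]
No

AᵀA = 
  [ 26,   7]
  [  7,   5]
≠ I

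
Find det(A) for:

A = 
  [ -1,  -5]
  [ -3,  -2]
For a 2×2 matrix, det = ad - bc = (-1)(-2) - (-5)(-3) = -13

det(A) = -13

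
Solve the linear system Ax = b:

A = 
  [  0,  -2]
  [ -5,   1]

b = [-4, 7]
x = [-1, 2]

Row reduce the augmented matrix [A|b]:
Swap R1 ↔ R2
REF = 
  [ -5,   1,   7]
  [  0,  -2,  -4]

Back-substitution:
x₂ = (-4) / (-2) = 2
x₁ = (7 - (1)(2)) / (-5) = -1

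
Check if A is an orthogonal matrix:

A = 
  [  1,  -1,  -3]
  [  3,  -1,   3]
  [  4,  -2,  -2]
No

AᵀA = 
  [ 26, -12,  -2]
  [-12,   6,   4]
  [ -2,   4,  22]
≠ I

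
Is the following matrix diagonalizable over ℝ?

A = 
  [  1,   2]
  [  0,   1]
No

tr(A) = 2, det(A) = 1
Characteristic polynomial: λ² - tr(A)λ + det(A) = λ² - 2λ + 1
λ² - 2λ + 1 = (λ - 1)²
Eigenvalues: 1, 1
λ=1: alg. mult. = 2, geom. mult. = 2 - rank(A - (1)I) = 2 - 1 = 1
Sum of geometric multiplicities = 1 < n = 2, so there aren't enough independent eigenvectors.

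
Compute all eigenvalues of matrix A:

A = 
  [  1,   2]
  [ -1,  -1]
tr(A) = 0, det(A) = 1
Characteristic polynomial: λ² - tr(A)λ + det(A) = λ² + 1
λ² + 1 = 0  ⇒  λ = (0 ± √((0)² - 4·(1)))/2 = (0 ± √(-4))/2
  = i,  -i

λ = i, -i  (≈ 0 + 1i, 0 - 1i)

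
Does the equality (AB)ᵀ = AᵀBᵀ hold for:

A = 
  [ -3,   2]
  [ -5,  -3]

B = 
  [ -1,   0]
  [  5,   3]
No

(AB)ᵀ = 
  [ 13, -10]
  [  6,  -9]

AᵀBᵀ = 
  [  3, -30]
  [ -2,   1]

The two matrices differ, so (AB)ᵀ ≠ AᵀBᵀ in general. The correct identity is (AB)ᵀ = BᵀAᵀ.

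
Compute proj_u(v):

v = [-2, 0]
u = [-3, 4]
proj_u(v) = [-18/25, 24/25]

v·u = (-2)(-3) + (0)(4) = 6
u·u = (-3)² + (4)² = 25
proj_u(v) = (v·u / u·u) × u = (6/25) × u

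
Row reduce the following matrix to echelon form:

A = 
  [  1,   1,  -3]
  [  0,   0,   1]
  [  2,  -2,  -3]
Row operations:
R3 → R3 - (2)·R1
Swap R2 ↔ R3

Resulting echelon form:
REF = 
  [  1,   1,  -3]
  [  0,  -4,   3]
  [  0,   0,   1]

Rank = 3 (number of non-zero pivot rows).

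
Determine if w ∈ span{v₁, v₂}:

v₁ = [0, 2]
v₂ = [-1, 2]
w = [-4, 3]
Yes

Form the augmented matrix and row-reduce:
[v₁|v₂|w] = 
  [  0,  -1,  -4]
  [  2,   2,   3]
Swap R1 ↔ R2
REF = 
  [  2,   2,   3]
  [  0,  -1,  -4]

No row of the form [0 0 | nonzero], so the system is consistent. Back-substitution gives c₁ = -5/2, c₂ = 4: w = (-5/2)·v₁ + (4)·v₂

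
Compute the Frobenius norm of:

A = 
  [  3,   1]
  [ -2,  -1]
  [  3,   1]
||A||_F = 5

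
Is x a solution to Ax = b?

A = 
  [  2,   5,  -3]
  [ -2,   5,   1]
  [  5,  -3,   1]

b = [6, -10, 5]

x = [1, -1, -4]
No

Ax = [9, -11, 4] ≠ b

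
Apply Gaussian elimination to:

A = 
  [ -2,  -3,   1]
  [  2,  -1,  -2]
Row operations:
R2 → R2 + (1)·R1

Resulting echelon form:
REF = 
  [ -2,  -3,   1]
  [  0,  -4,  -1]

Rank = 2 (number of non-zero pivot rows).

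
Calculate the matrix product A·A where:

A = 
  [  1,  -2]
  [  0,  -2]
A² = A·A:
A²[1,1] = (1)(1) + (-2)(0) = 1
A²[1,2] = (1)(-2) + (-2)(-2) = 2
A²[2,1] = (0)(1) + (-2)(0) = 0
A²[2,2] = (0)(-2) + (-2)(-2) = 4
A² = 
  [  1,   2]
  [  0,   4]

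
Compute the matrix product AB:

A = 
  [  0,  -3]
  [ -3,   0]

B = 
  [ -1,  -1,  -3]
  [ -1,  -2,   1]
A is 2×2 and B is 2×3, so AB is 2×3. Each entry is (row of A)·(column of B):
AB[1,1] = (0)(-1) + (-3)(-1) = 3
AB[1,2] = (0)(-1) + (-3)(-2) = 6
AB[1,3] = (0)(-3) + (-3)(1) = -3
AB[2,1] = (-3)(-1) + (0)(-1) = 3
AB[2,2] = (-3)(-1) + (0)(-2) = 3
AB[2,3] = (-3)(-3) + (0)(1) = 9

AB = 
  [  3,   6,  -3]
  [  3,   3,   9]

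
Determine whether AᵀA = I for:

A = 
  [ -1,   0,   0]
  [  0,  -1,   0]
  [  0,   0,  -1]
Yes

AᵀA = 
  [  1,   0,   0]
  [  0,   1,   0]
  [  0,   0,   1]
= I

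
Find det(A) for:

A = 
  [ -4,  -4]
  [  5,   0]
For a 2×2 matrix, det = ad - bc = (-4)(0) - (-4)(5) = 20

det(A) = 20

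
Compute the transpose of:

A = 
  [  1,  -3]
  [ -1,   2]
Aᵀ = 
  [  1,  -1]
  [ -3,   2]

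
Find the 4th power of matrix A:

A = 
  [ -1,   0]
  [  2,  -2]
A² = A·A:
A²[1,1] = (-1)(-1) + (0)(2) = 1
A²[1,2] = (-1)(0) + (0)(-2) = 0
A²[2,1] = (2)(-1) + (-2)(2) = -6
A²[2,2] = (2)(0) + (-2)(-2) = 4
A² = 
  [  1,   0]
  [ -6,   4]

A^3 = A^2·A:
A^3[1,1] = (1)(-1) + (0)(2) = -1
A^3[1,2] = (1)(0) + (0)(-2) = 0
A^3[2,1] = (-6)(-1) + (4)(2) = 14
A^3[2,2] = (-6)(0) + (4)(-2) = -8
A^3 = 
  [ -1,   0]
  [ 14,  -8]

A^4 = A^3·A:
A^4[1,1] = (-1)(-1) + (0)(2) = 1
A^4[1,2] = (-1)(0) + (0)(-2) = 0
A^4[2,1] = (14)(-1) + (-8)(2) = -30
A^4[2,2] = (14)(0) + (-8)(-2) = 16
A^4 = 
  [  1,   0]
  [-30,  16]

Therefore
A^4 = 
  [  1,   0]
  [-30,  16]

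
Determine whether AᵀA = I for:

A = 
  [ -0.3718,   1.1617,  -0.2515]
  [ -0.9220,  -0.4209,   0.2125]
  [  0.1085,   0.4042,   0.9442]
No

AᵀA = 
  [  1.0001,   0,   0]
  [  0,   1.6901,   0]
  [  0,   0,   0.9999]
≠ I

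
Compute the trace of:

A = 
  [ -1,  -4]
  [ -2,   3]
2

tr(A) = -1 + 3 = 2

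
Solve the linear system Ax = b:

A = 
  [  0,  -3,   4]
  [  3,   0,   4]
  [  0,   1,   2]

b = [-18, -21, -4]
Row reduce the augmented matrix [A|b]:
Swap R1 ↔ R2
R3 → R3 + (1/3)·R2
REF = 
  [   3,    0,    4,  -21]
  [   0,   -3,    4,  -18]
  [   0,    0, 10/3,  -10]

Back-substitution:
x₃ = (-10) / (10/3) = -3
x₂ = (-18 - (4)(-3)) / (-3) = 2
x₁ = (-21 - (0)(2) - (4)(-3)) / 3 = -3

x = [-3, 2, -3]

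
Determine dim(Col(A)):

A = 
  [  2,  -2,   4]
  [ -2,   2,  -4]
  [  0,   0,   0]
dim(Col(A)) = 1

Row reduce:
R2 → R2 + (1)·R1
REF = 
  [  2,  -2,   4]
  [  0,   0,   0]
  [  0,   0,   0]
Pivot columns: 1 → 1 pivot.
dim(Col(A)) = number of pivot columns = 1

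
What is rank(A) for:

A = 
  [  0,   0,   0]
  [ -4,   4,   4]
rank(A) = 1

Row reduce:
Swap R1 ↔ R2
REF = 
  [ -4,   4,   4]
  [  0,   0,   0]
Pivot columns: 1 → 1 pivot.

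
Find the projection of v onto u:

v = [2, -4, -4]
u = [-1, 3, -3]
v·u = (2)(-1) + (-4)(3) + (-4)(-3) = -2
u·u = (-1)² + (3)² + (-3)² = 19
proj_u(v) = (v·u / u·u) × u = (-2/19) × u

proj_u(v) = [2/19, -6/19, 6/19]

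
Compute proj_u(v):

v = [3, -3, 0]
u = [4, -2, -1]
proj_u(v) = [24/7, -12/7, -6/7]

v·u = (3)(4) + (-3)(-2) + (0)(-1) = 18
u·u = (4)² + (-2)² + (-1)² = 21
proj_u(v) = (v·u / u·u) × u = (18/21) × u = (6/7) × u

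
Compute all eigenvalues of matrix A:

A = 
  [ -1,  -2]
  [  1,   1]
tr(A) = 0, det(A) = 1
Characteristic polynomial: λ² - tr(A)λ + det(A) = λ² + 1
λ² + 1 = 0  ⇒  λ = (0 ± √((0)² - 4·(1)))/2 = (0 ± √(-4))/2
  = i,  -i

λ = i, -i  (≈ 0 + 1i, 0 - 1i)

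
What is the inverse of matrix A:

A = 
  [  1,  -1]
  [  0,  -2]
det(A) = (1)(-2) - (-1)(0) = -2
For a 2×2 matrix, A⁻¹ = (1/det(A)) · [[d, -b], [-c, a]]
    = (-1/2) · [[-2, 1], [0, 1]]

A⁻¹ = 
  [   1, -1/2]
  [   0, -1/2]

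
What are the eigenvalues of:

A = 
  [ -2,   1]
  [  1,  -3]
tr(A) = -5, det(A) = 5
Characteristic polynomial: λ² - tr(A)λ + det(A) = λ² + 5λ + 5
λ² + 5λ + 5 = 0  ⇒  λ = (-5 ± √((5)² - 4·(5)))/2 = (-5 ± √(5))/2
  = (-5 + √5)/2,  (-5 - √5)/2

λ = (-5 + √5)/2, (-5 - √5)/2  (≈ -1.382, -3.618)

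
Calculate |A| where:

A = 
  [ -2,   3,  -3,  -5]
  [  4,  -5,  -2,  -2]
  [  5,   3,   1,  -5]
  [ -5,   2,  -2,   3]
Cofactor expansion along row 1: det(A) = a₁₁M₁₁ - a₁₂M₁₂ + a₁₃M₁₃ - a₁₄M₁₄

M₁₁ = det[[-5, -2, -2]; [3, 1, -5]; [2, -2, 3]]
  = (-5)·((1)(3) - (-5)(-2)) - (-2)·((3)(3) - (-5)(2)) + (-2)·((3)(-2) - (1)(2))
  = (-5)(-7) - (-2)(19) + (-2)(-8)
  = 89
M₁₂ = det[[4, -2, -2]; [5, 1, -5]; [-5, -2, 3]]
  = (4)·((1)(3) - (-5)(-2)) - (-2)·((5)(3) - (-5)(-5)) + (-2)·((5)(-2) - (1)(-5))
  = (4)(-7) - (-2)(-10) + (-2)(-5)
  = -38
M₁₃ = det[[4, -5, -2]; [5, 3, -5]; [-5, 2, 3]]
  = (4)·((3)(3) - (-5)(2)) - (-5)·((5)(3) - (-5)(-5)) + (-2)·((5)(2) - (3)(-5))
  = (4)(19) - (-5)(-10) + (-2)(25)
  = -24
M₁₄ = det[[4, -5, -2]; [5, 3, 1]; [-5, 2, -2]]
  = (4)·((3)(-2) - (1)(2)) - (-5)·((5)(-2) - (1)(-5)) + (-2)·((5)(2) - (3)(-5))
  = (4)(-8) - (-5)(-5) + (-2)(25)
  = -107

det(A) = (-2)(89) - (3)(-38) + (-3)(-24) - (-5)(-107) = -527

det(A) = -527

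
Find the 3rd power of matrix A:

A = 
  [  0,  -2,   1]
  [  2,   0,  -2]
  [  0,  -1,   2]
A² = A·A:
A²[1,1] = (0)(0) + (-2)(2) + (1)(0) = -4
A²[1,2] = (0)(-2) + (-2)(0) + (1)(-1) = -1
A²[1,3] = (0)(1) + (-2)(-2) + (1)(2) = 6
A²[2,1] = (2)(0) + (0)(2) + (-2)(0) = 0
A²[2,2] = (2)(-2) + (0)(0) + (-2)(-1) = -2
A²[2,3] = (2)(1) + (0)(-2) + (-2)(2) = -2
A²[3,1] = (0)(0) + (-1)(2) + (2)(0) = -2
A²[3,2] = (0)(-2) + (-1)(0) + (2)(-1) = -2
A²[3,3] = (0)(1) + (-1)(-2) + (2)(2) = 6
A² = 
  [ -4,  -1,   6]
  [  0,  -2,  -2]
  [ -2,  -2,   6]

A^3 = A^2·A:
A^3[1,1] = (-4)(0) + (-1)(2) + (6)(0) = -2
A^3[1,2] = (-4)(-2) + (-1)(0) + (6)(-1) = 2
A^3[1,3] = (-4)(1) + (-1)(-2) + (6)(2) = 10
A^3[2,1] = (0)(0) + (-2)(2) + (-2)(0) = -4
A^3[2,2] = (0)(-2) + (-2)(0) + (-2)(-1) = 2
A^3[2,3] = (0)(1) + (-2)(-2) + (-2)(2) = 0
A^3[3,1] = (-2)(0) + (-2)(2) + (6)(0) = -4
A^3[3,2] = (-2)(-2) + (-2)(0) + (6)(-1) = -2
A^3[3,3] = (-2)(1) + (-2)(-2) + (6)(2) = 14
A^3 = 
  [ -2,   2,  10]
  [ -4,   2,   0]
  [ -4,  -2,  14]

Therefore
A^3 = 
  [ -2,   2,  10]
  [ -4,   2,   0]
  [ -4,  -2,  14]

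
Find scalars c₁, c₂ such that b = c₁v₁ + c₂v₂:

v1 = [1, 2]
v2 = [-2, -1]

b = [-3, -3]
c1 = -1, c2 = 1

b = -1·v1 + 1·v2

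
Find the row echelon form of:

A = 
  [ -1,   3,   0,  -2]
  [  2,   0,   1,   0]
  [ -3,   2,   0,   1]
Row operations:
R2 → R2 + (2)·R1
R3 → R3 - (3)·R1
R3 → R3 + (7/6)·R2

Resulting echelon form:
REF = 
  [ -1,   3,   0,  -2]
  [  0,   6,   1,  -4]
  [  0,   0, 7/6, 7/3]

Rank = 3 (number of non-zero pivot rows).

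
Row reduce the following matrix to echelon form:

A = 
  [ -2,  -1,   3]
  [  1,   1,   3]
Row operations:
R2 → R2 + (1/2)·R1

Resulting echelon form:
REF = 
  [ -2,  -1,   3]
  [  0, 1/2, 9/2]

Rank = 2 (number of non-zero pivot rows).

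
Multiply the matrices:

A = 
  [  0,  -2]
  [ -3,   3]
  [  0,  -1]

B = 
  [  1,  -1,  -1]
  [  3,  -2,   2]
AB = 
  [ -6,   4,  -4]
  [  6,  -3,   9]
  [ -3,   2,  -2]

A is 3×2 and B is 2×3, so AB is 3×3. Each entry is (row of A)·(column of B):
AB[1,1] = (0)(1) + (-2)(3) = -6
AB[1,2] = (0)(-1) + (-2)(-2) = 4
AB[1,3] = (0)(-1) + (-2)(2) = -4
AB[2,1] = (-3)(1) + (3)(3) = 6
AB[2,2] = (-3)(-1) + (3)(-2) = -3
AB[2,3] = (-3)(-1) + (3)(2) = 9
AB[3,1] = (0)(1) + (-1)(3) = -3
AB[3,2] = (0)(-1) + (-1)(-2) = 2
AB[3,3] = (0)(-1) + (-1)(2) = -2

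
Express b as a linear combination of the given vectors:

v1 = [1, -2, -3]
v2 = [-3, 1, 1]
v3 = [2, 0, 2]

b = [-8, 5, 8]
c1 = -1, c2 = 3, c3 = 1

b = -1·v1 + 3·v2 + 1·v3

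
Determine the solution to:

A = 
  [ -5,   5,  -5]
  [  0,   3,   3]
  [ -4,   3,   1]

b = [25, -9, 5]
x = [-2, 0, -3]

Row reduce the augmented matrix [A|b]:
R3 → R3 - (4/5)·R1
R3 → R3 + (1/3)·R2
REF = 
  [ -5,   5,  -5,  25]
  [  0,   3,   3,  -9]
  [  0,   0,   6, -18]

Back-substitution:
x₃ = (-18) / 6 = -3
x₂ = (-9 - (3)(-3)) / 3 = 0
x₁ = (25 - (5)(0) - (-5)(-3)) / (-5) = -2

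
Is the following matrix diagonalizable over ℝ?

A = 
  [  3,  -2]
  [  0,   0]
Yes

tr(A) = 3, det(A) = 0
Characteristic polynomial: λ² - tr(A)λ + det(A) = λ² - 3λ
λ² - 3λ = λ(λ - 3)
Eigenvalues: 3, 0
λ=0: alg. mult. = 1, geom. mult. = 2 - rank(A - (0)I) = 2 - 1 = 1
λ=3: alg. mult. = 1, geom. mult. = 2 - rank(A - (3)I) = 2 - 1 = 1
Sum of geometric multiplicities equals n, so A has n independent eigenvectors.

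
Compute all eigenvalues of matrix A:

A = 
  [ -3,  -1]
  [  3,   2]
λ = (-1 + √13)/2, (-1 - √13)/2  (≈ 1.303, -2.303)

tr(A) = -1, det(A) = -3
Characteristic polynomial: λ² - tr(A)λ + det(A) = λ² + λ - 3
λ² + λ - 3 = 0  ⇒  λ = (-1 ± √((1)² - 4·(-3)))/2 = (-1 ± √(13))/2
  = (-1 + √13)/2,  (-1 - √13)/2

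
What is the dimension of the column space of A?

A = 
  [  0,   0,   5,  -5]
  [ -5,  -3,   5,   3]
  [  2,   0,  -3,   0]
Row reduce:
Swap R1 ↔ R2
R3 → R3 + (2/5)·R1
Swap R2 ↔ R3
REF = 
  [  -5,   -3,    5,    3]
  [   0, -6/5,   -1,  6/5]
  [   0,    0,    5,   -5]
Pivot columns: 1, 2, 3 → 3 pivots.
dim(Col(A)) = number of pivot columns = 3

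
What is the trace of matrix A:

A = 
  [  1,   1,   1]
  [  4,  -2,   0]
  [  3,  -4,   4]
3

tr(A) = 1 + -2 + 4 = 3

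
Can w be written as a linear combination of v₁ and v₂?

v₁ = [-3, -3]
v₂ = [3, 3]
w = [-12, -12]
Yes

Form the augmented matrix and row-reduce:
[v₁|v₂|w] = 
  [ -3,   3, -12]
  [ -3,   3, -12]
R2 → R2 - (1)·R1
REF = 
  [ -3,   3, -12]
  [  0,   0,   0]

No row of the form [0 0 | nonzero], so the system is consistent. Back-substitution gives c₁ = 4, c₂ = 0: w = (4)·v₁ + (0)·v₂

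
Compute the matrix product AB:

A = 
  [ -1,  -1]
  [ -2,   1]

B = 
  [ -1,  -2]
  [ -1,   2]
A is 2×2 and B is 2×2, so AB is 2×2. Each entry is (row of A)·(column of B):
AB[1,1] = (-1)(-1) + (-1)(-1) = 2
AB[1,2] = (-1)(-2) + (-1)(2) = 0
AB[2,1] = (-2)(-1) + (1)(-1) = 1
AB[2,2] = (-2)(-2) + (1)(2) = 6

AB = 
  [  2,   0]
  [  1,   6]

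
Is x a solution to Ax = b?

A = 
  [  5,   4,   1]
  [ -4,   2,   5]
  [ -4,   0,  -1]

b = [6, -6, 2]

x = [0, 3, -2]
No

Ax = [10, -4, 2] ≠ b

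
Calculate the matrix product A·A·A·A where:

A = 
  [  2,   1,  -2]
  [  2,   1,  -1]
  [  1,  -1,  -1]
A² = A·A:
A²[1,1] = (2)(2) + (1)(2) + (-2)(1) = 4
A²[1,2] = (2)(1) + (1)(1) + (-2)(-1) = 5
A²[1,3] = (2)(-2) + (1)(-1) + (-2)(-1) = -3
A²[2,1] = (2)(2) + (1)(2) + (-1)(1) = 5
A²[2,2] = (2)(1) + (1)(1) + (-1)(-1) = 4
A²[2,3] = (2)(-2) + (1)(-1) + (-1)(-1) = -4
A²[3,1] = (1)(2) + (-1)(2) + (-1)(1) = -1
A²[3,2] = (1)(1) + (-1)(1) + (-1)(-1) = 1
A²[3,3] = (1)(-2) + (-1)(-1) + (-1)(-1) = 0
A² = 
  [  4,   5,  -3]
  [  5,   4,  -4]
  [ -1,   1,   0]

A^3 = A^2·A:
A^3[1,1] = (4)(2) + (5)(2) + (-3)(1) = 15
A^3[1,2] = (4)(1) + (5)(1) + (-3)(-1) = 12
A^3[1,3] = (4)(-2) + (5)(-1) + (-3)(-1) = -10
A^3[2,1] = (5)(2) + (4)(2) + (-4)(1) = 14
A^3[2,2] = (5)(1) + (4)(1) + (-4)(-1) = 13
A^3[2,3] = (5)(-2) + (4)(-1) + (-4)(-1) = -10
A^3[3,1] = (-1)(2) + (1)(2) + (0)(1) = 0
A^3[3,2] = (-1)(1) + (1)(1) + (0)(-1) = 0
A^3[3,3] = (-1)(-2) + (1)(-1) + (0)(-1) = 1
A^3 = 
  [ 15,  12, -10]
  [ 14,  13, -10]
  [  0,   0,   1]

A^4 = A^3·A:
A^4[1,1] = (15)(2) + (12)(2) + (-10)(1) = 44
A^4[1,2] = (15)(1) + (12)(1) + (-10)(-1) = 37
A^4[1,3] = (15)(-2) + (12)(-1) + (-10)(-1) = -32
A^4[2,1] = (14)(2) + (13)(2) + (-10)(1) = 44
A^4[2,2] = (14)(1) + (13)(1) + (-10)(-1) = 37
A^4[2,3] = (14)(-2) + (13)(-1) + (-10)(-1) = -31
A^4[3,1] = (0)(2) + (0)(2) + (1)(1) = 1
A^4[3,2] = (0)(1) + (0)(1) + (1)(-1) = -1
A^4[3,3] = (0)(-2) + (0)(-1) + (1)(-1) = -1
A^4 = 
  [ 44,  37, -32]
  [ 44,  37, -31]
  [  1,  -1,  -1]

Therefore
A^4 = 
  [ 44,  37, -32]
  [ 44,  37, -31]
  [  1,  -1,  -1]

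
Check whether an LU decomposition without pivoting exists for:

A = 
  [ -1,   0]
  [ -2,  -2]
Yes.
A[1,1] = -1 ≠ 0, so Gaussian elimination proceeds without a row swap: multiplier ℓ₂₁ = (-2)/(-1) = 2, and U[2,2] = -2 - (2)(0) = -2.
L = 
  [  1,   0]
  [  2,   1]
U = 
  [ -1,   0]
  [  0,  -2]
Check row 2 of LU: [(2)(-1), (2)(0) + (-2)] = [-2, -2] = row 2 of A ✓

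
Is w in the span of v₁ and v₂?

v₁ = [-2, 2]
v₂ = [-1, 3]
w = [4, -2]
Yes

Form the augmented matrix and row-reduce:
[v₁|v₂|w] = 
  [ -2,  -1,   4]
  [  2,   3,  -2]
R2 → R2 + (1)·R1
REF = 
  [ -2,  -1,   4]
  [  0,   2,   2]

No row of the form [0 0 | nonzero], so the system is consistent. Back-substitution gives c₁ = -5/2, c₂ = 1: w = (-5/2)·v₁ + (1)·v₂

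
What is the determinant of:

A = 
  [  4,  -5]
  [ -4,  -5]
-40

For a 2×2 matrix, det = ad - bc = (4)(-5) - (-5)(-4) = -40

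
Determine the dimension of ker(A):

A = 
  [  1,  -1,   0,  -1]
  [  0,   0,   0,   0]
nullity(A) = 3

Row reduce:
(no row operations needed)
REF = 
  [  1,  -1,   0,  -1]
  [  0,   0,   0,   0]
Pivot columns: 1 → 1 pivot.
rank(A) = 1, so nullity(A) = 4 - 1 = 3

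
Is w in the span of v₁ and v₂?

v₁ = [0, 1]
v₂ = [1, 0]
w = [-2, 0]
Yes

Form the augmented matrix and row-reduce:
[v₁|v₂|w] = 
  [  0,   1,  -2]
  [  1,   0,   0]
Swap R1 ↔ R2
REF = 
  [  1,   0,   0]
  [  0,   1,  -2]

No row of the form [0 0 | nonzero], so the system is consistent. Back-substitution gives c₁ = 0, c₂ = -2: w = (0)·v₁ + (-2)·v₂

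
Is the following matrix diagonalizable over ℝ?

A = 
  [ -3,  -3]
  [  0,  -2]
Yes

tr(A) = -5, det(A) = 6
Characteristic polynomial: λ² - tr(A)λ + det(A) = λ² + 5λ + 6
λ² + 5λ + 6 = (λ + 3)(λ + 2)
Eigenvalues: -2, -3
λ=-3: alg. mult. = 1, geom. mult. = 2 - rank(A - (-3)I) = 2 - 1 = 1
λ=-2: alg. mult. = 1, geom. mult. = 2 - rank(A - (-2)I) = 2 - 1 = 1
Sum of geometric multiplicities equals n, so A has n independent eigenvectors.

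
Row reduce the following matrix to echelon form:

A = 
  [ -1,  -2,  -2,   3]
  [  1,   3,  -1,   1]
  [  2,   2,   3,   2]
Row operations:
R2 → R2 + (1)·R1
R3 → R3 + (2)·R1
R3 → R3 + (2)·R2

Resulting echelon form:
REF = 
  [ -1,  -2,  -2,   3]
  [  0,   1,  -3,   4]
  [  0,   0,  -7,  16]

Rank = 3 (number of non-zero pivot rows).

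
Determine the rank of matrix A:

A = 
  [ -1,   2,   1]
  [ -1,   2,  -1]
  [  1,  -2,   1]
rank(A) = 2

Row reduce:
R2 → R2 - (1)·R1
R3 → R3 + (1)·R1
R3 → R3 + (1)·R2
REF = 
  [ -1,   2,   1]
  [  0,   0,  -2]
  [  0,   0,   0]
Pivot columns: 1, 3 → 2 pivots.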